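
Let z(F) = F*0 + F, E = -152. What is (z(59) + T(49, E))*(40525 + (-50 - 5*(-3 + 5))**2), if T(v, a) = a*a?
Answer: 1022067375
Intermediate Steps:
T(v, a) = a**2
z(F) = F (z(F) = 0 + F = F)
(z(59) + T(49, E))*(40525 + (-50 - 5*(-3 + 5))**2) = (59 + (-152)**2)*(40525 + (-50 - 5*(-3 + 5))**2) = (59 + 23104)*(40525 + (-50 - 5*2)**2) = 23163*(40525 + (-50 - 10)**2) = 23163*(40525 + (-60)**2) = 23163*(40525 + 3600) = 23163*44125 = 1022067375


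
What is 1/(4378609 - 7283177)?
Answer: -1/2904568 ≈ -3.4429e-7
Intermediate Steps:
1/(4378609 - 7283177) = 1/(-2904568) = -1/2904568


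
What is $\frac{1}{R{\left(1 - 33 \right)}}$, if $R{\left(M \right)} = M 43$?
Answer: $- \frac{1}{1376} \approx -0.00072674$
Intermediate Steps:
$R{\left(M \right)} = 43 M$
$\frac{1}{R{\left(1 - 33 \right)}} = \frac{1}{43 \left(1 - 33\right)} = \frac{1}{43 \left(-32\right)} = \frac{1}{-1376} = - \frac{1}{1376}$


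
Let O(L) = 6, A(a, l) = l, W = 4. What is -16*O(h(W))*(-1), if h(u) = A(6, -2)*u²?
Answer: 96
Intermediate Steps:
h(u) = -2*u²
-16*O(h(W))*(-1) = -16*6*(-1) = -96*(-1) = 96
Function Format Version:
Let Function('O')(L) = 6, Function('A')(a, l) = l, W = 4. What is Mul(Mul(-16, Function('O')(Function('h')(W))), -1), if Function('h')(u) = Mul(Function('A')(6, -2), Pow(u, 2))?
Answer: 96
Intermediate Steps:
Function('h')(u) = Mul(-2, Pow(u, 2))
Mul(Mul(-16, Function('O')(Function('h')(W))), -1) = Mul(Mul(-16, 6), -1) = Mul(-96, -1) = 96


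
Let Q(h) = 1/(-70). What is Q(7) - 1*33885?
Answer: -2371951/70 ≈ -33885.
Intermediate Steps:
Q(h) = -1/70
Q(7) - 1*33885 = -1/70 - 1*33885 = -1/70 - 33885 = -2371951/70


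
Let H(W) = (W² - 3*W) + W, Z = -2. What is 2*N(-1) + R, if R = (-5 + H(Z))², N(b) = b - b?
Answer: 9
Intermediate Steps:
N(b) = 0
H(W) = W² - 2*W
R = 9 (R = (-5 - 2*(-2 - 2))² = (-5 - 2*(-4))² = (-5 + 8)² = 3² = 9)
2*N(-1) + R = 2*0 + 9 = 0 + 9 = 9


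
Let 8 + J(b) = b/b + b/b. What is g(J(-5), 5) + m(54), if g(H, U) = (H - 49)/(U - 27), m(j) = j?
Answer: 113/2 ≈ 56.500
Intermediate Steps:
J(b) = -6 (J(b) = -8 + (b/b + b/b) = -8 + (1 + 1) = -8 + 2 = -6)
g(H, U) = (-49 + H)/(-27 + U)
g(J(-5), 5) + m(54) = (-49 - 6)/(-27 + 5) + 54 = -55/(-22) + 54 = -1/22*(-55) + 54 = 5/2 + 54 = 113/2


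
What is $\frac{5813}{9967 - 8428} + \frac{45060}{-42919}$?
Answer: $\frac{180140807}{66052341} \approx 2.7272$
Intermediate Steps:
$\frac{5813}{9967 - 8428} + \frac{45060}{-42919} = \frac{5813}{1539} + 45060 \left(- \frac{1}{42919}\right) = 5813 \cdot \frac{1}{1539} - \frac{45060}{42919} = \frac{5813}{1539} - \frac{45060}{42919} = \frac{180140807}{66052341}$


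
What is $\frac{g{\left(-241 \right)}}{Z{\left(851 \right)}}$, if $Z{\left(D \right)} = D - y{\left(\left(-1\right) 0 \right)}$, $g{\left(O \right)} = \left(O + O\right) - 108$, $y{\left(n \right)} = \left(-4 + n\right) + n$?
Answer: $- \frac{118}{171} \approx -0.69006$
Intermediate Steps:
$y{\left(n \right)} = -4 + 2 n$
$g{\left(O \right)} = -108 + 2 O$ ($g{\left(O \right)} = 2 O - 108 = -108 + 2 O$)
$Z{\left(D \right)} = 4 + D$ ($Z{\left(D \right)} = D - \left(-4 + 2 \left(\left(-1\right) 0\right)\right) = D - \left(-4 + 2 \cdot 0\right) = D - \left(-4 + 0\right) = D - -4 = D + 4 = 4 + D$)
$\frac{g{\left(-241 \right)}}{Z{\left(851 \right)}} = \frac{-108 + 2 \left(-241\right)}{4 + 851} = \frac{-108 - 482}{855} = \left(-590\right) \frac{1}{855} = - \frac{118}{171}$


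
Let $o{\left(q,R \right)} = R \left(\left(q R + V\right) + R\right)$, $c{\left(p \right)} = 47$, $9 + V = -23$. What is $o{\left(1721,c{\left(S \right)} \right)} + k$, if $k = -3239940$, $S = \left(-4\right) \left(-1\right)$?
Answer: $562454$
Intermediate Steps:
$V = -32$ ($V = -9 - 23 = -32$)
$S = 4$
$o{\left(q,R \right)} = R \left(-32 + R + R q\right)$ ($o{\left(q,R \right)} = R \left(\left(q R - 32\right) + R\right) = R \left(\left(R q - 32\right) + R\right) = R \left(\left(-32 + R q\right) + R\right) = R \left(-32 + R + R q\right)$)
$o{\left(1721,c{\left(S \right)} \right)} + k = 47 \left(-32 + 47 + 47 \cdot 1721\right) - 3239940 = 47 \left(-32 + 47 + 80887\right) - 3239940 = 47 \cdot 80902 - 3239940 = 3802394 - 3239940 = 562454$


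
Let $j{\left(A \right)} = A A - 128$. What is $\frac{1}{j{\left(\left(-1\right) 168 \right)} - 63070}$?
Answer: $- \frac{1}{34974} \approx -2.8593 \cdot 10^{-5}$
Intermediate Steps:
$j{\left(A \right)} = -128 + A^{2}$ ($j{\left(A \right)} = A^{2} - 128 = -128 + A^{2}$)
$\frac{1}{j{\left(\left(-1\right) 168 \right)} - 63070} = \frac{1}{\left(-128 + \left(\left(-1\right) 168\right)^{2}\right) - 63070} = \frac{1}{\left(-128 + \left(-168\right)^{2}\right) - 63070} = \frac{1}{\left(-128 + 28224\right) - 63070} = \frac{1}{28096 - 63070} = \frac{1}{-34974} = - \frac{1}{34974}$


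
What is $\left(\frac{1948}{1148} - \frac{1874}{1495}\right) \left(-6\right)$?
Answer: $- \frac{1141362}{429065} \approx -2.6601$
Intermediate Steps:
$\left(\frac{1948}{1148} - \frac{1874}{1495}\right) \left(-6\right) = \left(1948 \cdot \frac{1}{1148} - \frac{1874}{1495}\right) \left(-6\right) = \left(\frac{487}{287} - \frac{1874}{1495}\right) \left(-6\right) = \frac{190227}{429065} \left(-6\right) = - \frac{1141362}{429065}$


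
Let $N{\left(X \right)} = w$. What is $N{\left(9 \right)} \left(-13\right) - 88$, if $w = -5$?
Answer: $-23$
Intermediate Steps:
$N{\left(X \right)} = -5$
$N{\left(9 \right)} \left(-13\right) - 88 = \left(-5\right) \left(-13\right) - 88 = 65 - 88 = -23$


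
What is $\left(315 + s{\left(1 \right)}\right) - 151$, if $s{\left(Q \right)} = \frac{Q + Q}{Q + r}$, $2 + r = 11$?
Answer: $\frac{821}{5} \approx 164.2$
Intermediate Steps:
$r = 9$ ($r = -2 + 11 = 9$)
$s{\left(Q \right)} = \frac{2 Q}{9 + Q}$ ($s{\left(Q \right)} = \frac{Q + Q}{Q + 9} = \frac{2 Q}{9 + Q}$)
$\left(315 + s{\left(1 \right)}\right) - 151 = \left(315 + 2 \cdot 1 \frac{1}{9 + 1}\right) - 151 = \left(315 + 2 \cdot 1 \cdot \frac{1}{10}\right) - 151 = \left(315 + \frac{1}{5}\right) - 151 = \frac{1576}{5} - 151 = \frac{821}{5}$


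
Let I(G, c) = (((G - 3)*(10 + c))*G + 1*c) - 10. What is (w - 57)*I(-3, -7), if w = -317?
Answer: -13838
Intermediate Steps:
I(G, c) = -10 + c + G*(-3 + G)*(10 + c) (I(G, c) = (((-3 + G)*(10 + c))*G + c) - 10 = (G*(-3 + G)*(10 + c) + c) - 10 = (c + G*(-3 + G)*(10 + c)) - 10 = -10 + c + G*(-3 + G)*(10 + c))
(w - 57)*I(-3, -7) = (-317 - 57)*(-10 - 7 - 30*(-3) + 10*(-3)**2 - 7*(-3)**2 - 3*(-3)*(-7)) = -374*(-10 - 7 + 90 + 10*9 - 7*9 - 63) = -374*(-10 - 7 + 90 + 90 - 63 - 63) = -374*37 = -13838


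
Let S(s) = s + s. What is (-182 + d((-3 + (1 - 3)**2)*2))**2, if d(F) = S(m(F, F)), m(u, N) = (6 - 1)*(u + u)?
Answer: 20164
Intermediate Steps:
m(u, N) = 10*u (m(u, N) = 5*(2*u) = 10*u)
S(s) = 2*s
d(F) = 20*F (d(F) = 2*(10*F) = 20*F)
(-182 + d((-3 + (1 - 3)**2)*2))**2 = (-182 + 20*((-3 + (1 - 3)**2)*2))**2 = (-182 + 20*((-3 + (-2)**2)*2))**2 = (-182 + 20*((-3 + 4)*2))**2 = (-182 + 20*(1*2))**2 = (-182 + 20*2)**2 = (-182 + 40)**2 = (-142)**2 = 20164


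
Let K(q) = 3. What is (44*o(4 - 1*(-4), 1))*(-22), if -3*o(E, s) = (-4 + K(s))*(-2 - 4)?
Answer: 1936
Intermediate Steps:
o(E, s) = -2 (o(E, s) = -(-4 + 3)*(-2 - 4)/3 = -(-1)*(-6)/3 = -1/3*6 = -2)
(44*o(4 - 1*(-4), 1))*(-22) = (44*(-2))*(-22) = -88*(-22) = 1936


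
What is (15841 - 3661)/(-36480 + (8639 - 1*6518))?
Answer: -4060/11453 ≈ -0.35449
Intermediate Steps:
(15841 - 3661)/(-36480 + (8639 - 1*6518)) = 12180/(-36480 + (8639 - 6518)) = 12180/(-36480 + 2121) = 12180/(-34359) = 12180*(-1/34359) = -4060/11453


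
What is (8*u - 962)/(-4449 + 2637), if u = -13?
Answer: 533/906 ≈ 0.58830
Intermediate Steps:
(8*u - 962)/(-4449 + 2637) = (8*(-13) - 962)/(-4449 + 2637) = (-104 - 962)/(-1812) = -1066*(-1/1812) = 533/906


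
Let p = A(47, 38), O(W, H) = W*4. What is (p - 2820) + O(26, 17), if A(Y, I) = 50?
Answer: -2666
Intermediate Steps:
O(W, H) = 4*W
p = 50
(p - 2820) + O(26, 17) = (50 - 2820) + 4*26 = -2770 + 104 = -2666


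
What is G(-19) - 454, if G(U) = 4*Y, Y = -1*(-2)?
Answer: -446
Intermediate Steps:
Y = 2
G(U) = 8 (G(U) = 4*2 = 8)
G(-19) - 454 = 8 - 454 = -446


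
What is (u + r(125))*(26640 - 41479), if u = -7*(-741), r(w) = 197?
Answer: -79893176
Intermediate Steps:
u = 5187
(u + r(125))*(26640 - 41479) = (5187 + 197)*(26640 - 41479) = 5384*(-14839) = -79893176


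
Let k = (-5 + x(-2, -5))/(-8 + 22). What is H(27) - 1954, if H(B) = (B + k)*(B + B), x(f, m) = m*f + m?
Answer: -496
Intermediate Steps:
x(f, m) = m + f*m (x(f, m) = f*m + m = m + f*m)
k = 0 (k = (-5 - 5*(1 - 2))/(-8 + 22) = (-5 - 5*(-1))/14 = (-5 + 5)*(1/14) = 0*(1/14) = 0)
H(B) = 2*B² (H(B) = (B + 0)*(B + B) = B*(2*B) = 2*B²)
H(27) - 1954 = 2*27² - 1954 = 2*729 - 1954 = 1458 - 1954 = -496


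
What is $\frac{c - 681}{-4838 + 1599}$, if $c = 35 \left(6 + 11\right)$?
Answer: $\frac{86}{3239} \approx 0.026551$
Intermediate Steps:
$c = 595$ ($c = 35 \cdot 17 = 595$)
$\frac{c - 681}{-4838 + 1599} = \frac{595 - 681}{-4838 + 1599} = - \frac{86}{-3239} = \left(-86\right) \left(- \frac{1}{3239}\right) = \frac{86}{3239}$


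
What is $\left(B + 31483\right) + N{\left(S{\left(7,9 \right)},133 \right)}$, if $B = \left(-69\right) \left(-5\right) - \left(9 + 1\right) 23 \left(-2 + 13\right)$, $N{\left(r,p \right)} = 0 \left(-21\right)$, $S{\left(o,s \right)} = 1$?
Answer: $29298$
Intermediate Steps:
$N{\left(r,p \right)} = 0$
$B = -2185$ ($B = 345 - 10 \cdot 23 \cdot 11 = 345 - 230 \cdot 11 = 345 - 2530 = -2185$)
$\left(B + 31483\right) + N{\left(S{\left(7,9 \right)},133 \right)} = \left(-2185 + 31483\right) + 0 = 29298 + 0 = 29298$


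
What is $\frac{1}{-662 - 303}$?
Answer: $- \frac{1}{965} \approx -0.0010363$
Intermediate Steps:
$\frac{1}{-662 - 303} = \frac{1}{-965} = - \frac{1}{965}$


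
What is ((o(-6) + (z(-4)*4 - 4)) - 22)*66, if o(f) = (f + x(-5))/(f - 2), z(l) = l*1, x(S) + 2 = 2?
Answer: -5445/2 ≈ -2722.5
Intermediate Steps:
x(S) = 0 (x(S) = -2 + 2 = 0)
z(l) = l
o(f) = f/(-2 + f) (o(f) = (f + 0)/(f - 2) = f/(-2 + f))
((o(-6) + (z(-4)*4 - 4)) - 22)*66 = ((-6/(-2 - 6) + (-4*4 - 4)) - 22)*66 = ((-6/(-8) + (-16 - 4)) - 22)*66 = ((-6*(-⅛) - 20) - 22)*66 = ((¾ - 20) - 22)*66 = (-77/4 - 22)*66 = -165/4*66 = -5445/2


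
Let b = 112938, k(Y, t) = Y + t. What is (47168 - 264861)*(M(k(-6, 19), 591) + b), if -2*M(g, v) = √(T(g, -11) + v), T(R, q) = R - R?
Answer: -24585812034 + 217693*√591/2 ≈ -2.4583e+10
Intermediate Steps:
T(R, q) = 0
M(g, v) = -√v/2 (M(g, v) = -√(0 + v)/2 = -√v/2)
(47168 - 264861)*(M(k(-6, 19), 591) + b) = (47168 - 264861)*(-√591/2 + 112938) = -217693*(112938 - √591/2) = -24585812034 + 217693*√591/2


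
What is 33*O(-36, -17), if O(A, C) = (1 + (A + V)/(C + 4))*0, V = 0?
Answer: 0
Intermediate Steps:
O(A, C) = 0 (O(A, C) = (1 + (A + 0)/(C + 4))*0 = (1 + A/(4 + C))*0 = 0)
33*O(-36, -17) = 33*0 = 0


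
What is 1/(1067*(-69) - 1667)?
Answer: -1/75290 ≈ -1.3282e-5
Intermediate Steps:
1/(1067*(-69) - 1667) = 1/(-73623 - 1667) = 1/(-75290) = -1/75290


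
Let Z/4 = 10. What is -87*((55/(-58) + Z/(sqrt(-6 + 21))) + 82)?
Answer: -14103/2 - 232*sqrt(15) ≈ -7950.0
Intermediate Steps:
Z = 40 (Z = 4*10 = 40)
-87*((55/(-58) + Z/(sqrt(-6 + 21))) + 82) = -87*((55/(-58) + 40/(sqrt(-6 + 21))) + 82) = -87*((55*(-1/58) + 40/(sqrt(15))) + 82) = -87*((-55/58 + 40*(sqrt(15)/15)) + 82) = -87*((-55/58 + 8*sqrt(15)/3) + 82) = -87*(4701/58 + 8*sqrt(15)/3) = -14103/2 - 232*sqrt(15)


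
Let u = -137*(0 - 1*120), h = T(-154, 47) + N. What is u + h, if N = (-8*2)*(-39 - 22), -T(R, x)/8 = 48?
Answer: 17032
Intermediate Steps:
T(R, x) = -384 (T(R, x) = -8*48 = -384)
N = 976 (N = -16*(-61) = 976)
h = 592 (h = -384 + 976 = 592)
u = 16440 (u = -137*(0 - 120) = -137*(-120) = 16440)
u + h = 16440 + 592 = 17032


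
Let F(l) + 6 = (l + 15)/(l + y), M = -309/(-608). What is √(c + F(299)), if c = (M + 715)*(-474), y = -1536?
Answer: I*√2997557781263435/94012 ≈ 582.37*I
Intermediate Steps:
M = 309/608 (M = -309*(-1/608) = 309/608 ≈ 0.50822)
F(l) = -6 + (15 + l)/(-1536 + l) (F(l) = -6 + (l + 15)/(l - 1536) = -6 + (15 + l)/(-1536 + l))
c = -103101873/304 (c = (309/608 + 715)*(-474) = (435029/608)*(-474) = -103101873/304 ≈ -3.3915e+5)
√(c + F(299)) = √(-103101873/304 + (9231 - 5*299)/(-1536 + 299)) = √(-103101873/304 + (9231 - 1495)/(-1237)) = √(-103101873/304 - 1/1237*7736) = √(-103101873/304 - 7736/1237) = √(-127539368645/376048) = I*√2997557781263435/94012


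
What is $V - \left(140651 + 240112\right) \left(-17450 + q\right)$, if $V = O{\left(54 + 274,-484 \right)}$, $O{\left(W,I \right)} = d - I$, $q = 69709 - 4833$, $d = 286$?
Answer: $-18058065268$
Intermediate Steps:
$q = 64876$ ($q = 69709 - 4833 = 64876$)
$O{\left(W,I \right)} = 286 - I$
$V = 770$ ($V = 286 - -484 = 286 + 484 = 770$)
$V - \left(140651 + 240112\right) \left(-17450 + q\right) = 770 - \left(140651 + 240112\right) \left(-17450 + 64876\right) = 770 - 380763 \cdot 47426 = 770 - 18058066038 = -18058065268$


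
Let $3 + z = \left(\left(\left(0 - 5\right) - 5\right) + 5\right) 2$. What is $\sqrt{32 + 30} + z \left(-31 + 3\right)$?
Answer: $364 + \sqrt{62} \approx 371.87$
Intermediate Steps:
$z = -13$ ($z = -3 + \left(\left(\left(0 - 5\right) - 5\right) + 5\right) 2 = -3 + \left(\left(-5 - 5\right) + 5\right) 2 = -3 + \left(-10 + 5\right) 2 = -3 - 10 = -13$)
$\sqrt{32 + 30} + z \left(-31 + 3\right) = \sqrt{32 + 30} - 13 \left(-31 + 3\right) = \sqrt{62} - -364 = \sqrt{62} + 364 = 364 + \sqrt{62}$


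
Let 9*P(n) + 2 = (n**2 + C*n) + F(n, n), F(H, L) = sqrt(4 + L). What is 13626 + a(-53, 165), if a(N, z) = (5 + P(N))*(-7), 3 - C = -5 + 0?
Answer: 105638/9 - 49*I/9 ≈ 11738.0 - 5.4444*I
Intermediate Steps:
C = 8 (C = 3 - (-5 + 0) = 3 - 1*(-5) = 3 + 5 = 8)
P(n) = -2/9 + n**2/9 + sqrt(4 + n)/9 + 8*n/9 (P(n) = -2/9 + ((n**2 + 8*n) + sqrt(4 + n))/9 = -2/9 + (n**2 + sqrt(4 + n) + 8*n)/9 = -2/9 + (n**2/9 + sqrt(4 + n)/9 + 8*n/9) = -2/9 + n**2/9 + sqrt(4 + n)/9 + 8*n/9)
a(N, z) = -301/9 - 56*N/9 - 7*N**2/9 - 7*sqrt(4 + N)/9 (a(N, z) = (5 + (-2/9 + N**2/9 + sqrt(4 + N)/9 + 8*N/9))*(-7) = (43/9 + N**2/9 + sqrt(4 + N)/9 + 8*N/9)*(-7) = -301/9 - 56*N/9 - 7*N**2/9 - 7*sqrt(4 + N)/9)
13626 + a(-53, 165) = 13626 + (-301/9 - 56/9*(-53) - 7/9*(-53)**2 - 7*sqrt(4 - 53)/9) = 13626 + (-301/9 + 2968/9 - 7/9*2809 - 49*I/9) = 13626 + (-301/9 + 2968/9 - 19663/9 - 49*I/9) = 13626 + (-16996/9 - 49*I/9) = 105638/9 - 49*I/9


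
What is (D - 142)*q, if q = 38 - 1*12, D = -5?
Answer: -3822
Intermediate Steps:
q = 26 (q = 38 - 12 = 26)
(D - 142)*q = (-5 - 142)*26 = -147*26 = -3822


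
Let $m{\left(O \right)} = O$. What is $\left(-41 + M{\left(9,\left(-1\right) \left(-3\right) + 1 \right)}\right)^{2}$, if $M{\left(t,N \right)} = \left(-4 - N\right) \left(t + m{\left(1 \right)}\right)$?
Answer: $14641$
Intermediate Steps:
$M{\left(t,N \right)} = \left(1 + t\right) \left(-4 - N\right)$ ($M{\left(t,N \right)} = \left(-4 - N\right) \left(t + 1\right) = \left(-4 - N\right) \left(1 + t\right) = \left(1 + t\right) \left(-4 - N\right)$)
$\left(-41 + M{\left(9,\left(-1\right) \left(-3\right) + 1 \right)}\right)^{2} = \left(-41 - \left(41 + 3 + \left(\left(-1\right) \left(-3\right) + 1\right) 9\right)\right)^{2} = \left(-41 - \left(44 + \left(3 + 1\right) 9\right)\right)^{2} = \left(-41 - \left(44 + 36\right)\right)^{2} = \left(-41 - 80\right)^{2} = \left(-121\right)^{2} = 14641$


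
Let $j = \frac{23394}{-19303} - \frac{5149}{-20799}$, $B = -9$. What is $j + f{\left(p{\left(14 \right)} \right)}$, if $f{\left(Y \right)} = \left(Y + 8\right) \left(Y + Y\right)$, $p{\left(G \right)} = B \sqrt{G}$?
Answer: $\frac{910176483337}{401483097} - 144 \sqrt{14} \approx 1728.2$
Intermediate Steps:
$p{\left(G \right)} = - 9 \sqrt{G}$
$f{\left(Y \right)} = 2 Y \left(8 + Y\right)$ ($f{\left(Y \right)} = \left(8 + Y\right) 2 Y = 2 Y \left(8 + Y\right)$)
$j = - \frac{387180659}{401483097}$ ($j = 23394 \left(- \frac{1}{19303}\right) - - \frac{5149}{20799} = - \frac{23394}{19303} + \frac{5149}{20799} = - \frac{387180659}{401483097} \approx -0.96438$)
$j + f{\left(p{\left(14 \right)} \right)} = - \frac{387180659}{401483097} + 2 \left(- 9 \sqrt{14}\right) \left(8 - 9 \sqrt{14}\right) = - \frac{387180659}{401483097} - 18 \sqrt{14} \left(8 - 9 \sqrt{14}\right)$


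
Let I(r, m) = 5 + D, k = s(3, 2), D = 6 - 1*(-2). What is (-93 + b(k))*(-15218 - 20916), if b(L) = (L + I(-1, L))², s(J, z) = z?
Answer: -4769688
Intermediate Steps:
D = 8 (D = 6 + 2 = 8)
k = 2
I(r, m) = 13 (I(r, m) = 5 + 8 = 13)
b(L) = (13 + L)² (b(L) = (L + 13)² = (13 + L)²)
(-93 + b(k))*(-15218 - 20916) = (-93 + (13 + 2)²)*(-15218 - 20916) = (-93 + 15²)*(-36134) = (-93 + 225)*(-36134) = 132*(-36134) = -4769688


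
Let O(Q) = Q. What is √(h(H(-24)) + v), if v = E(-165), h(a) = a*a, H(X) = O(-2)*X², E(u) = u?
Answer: √1326939 ≈ 1151.9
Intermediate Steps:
H(X) = -2*X²
h(a) = a²
v = -165
√(h(H(-24)) + v) = √((-2*(-24)²)² - 165) = √((-2*576)² - 165) = √((-1152)² - 165) = √(1327104 - 165) = √1326939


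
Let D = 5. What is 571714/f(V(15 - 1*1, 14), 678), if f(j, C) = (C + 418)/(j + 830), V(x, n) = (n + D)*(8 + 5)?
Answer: 307867989/548 ≈ 5.6180e+5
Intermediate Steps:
V(x, n) = 65 + 13*n (V(x, n) = (n + 5)*(8 + 5) = (5 + n)*13 = 65 + 13*n)
f(j, C) = (418 + C)/(830 + j)
571714/f(V(15 - 1*1, 14), 678) = 571714/(((418 + 678)/(830 + (65 + 13*14)))) = 571714/((1096/(830 + (65 + 182)))) = 571714/((1096/(830 + 247))) = 571714/((1096/1077)) = 571714/(((1/1077)*1096)) = 571714/(1096/1077) = 571714*(1077/1096) = 307867989/548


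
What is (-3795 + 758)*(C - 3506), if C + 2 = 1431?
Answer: 6307849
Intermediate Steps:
C = 1429 (C = -2 + 1431 = 1429)
(-3795 + 758)*(C - 3506) = (-3795 + 758)*(1429 - 3506) = -3037*(-2077) = 6307849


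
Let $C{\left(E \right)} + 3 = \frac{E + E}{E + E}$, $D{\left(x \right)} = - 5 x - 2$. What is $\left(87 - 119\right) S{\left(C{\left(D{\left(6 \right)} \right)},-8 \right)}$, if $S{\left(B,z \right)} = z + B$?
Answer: $320$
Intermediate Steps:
$D{\left(x \right)} = -2 - 5 x$
$C{\left(E \right)} = -2$ ($C{\left(E \right)} = -3 + \frac{E + E}{E + E} = -3 + \frac{2 E}{2 E} = -3 + 2 E \frac{1}{2 E} = -3 + 1 = -2$)
$S{\left(B,z \right)} = B + z$
$\left(87 - 119\right) S{\left(C{\left(D{\left(6 \right)} \right)},-8 \right)} = \left(87 - 119\right) \left(-2 - 8\right) = \left(-32\right) \left(-10\right) = 320$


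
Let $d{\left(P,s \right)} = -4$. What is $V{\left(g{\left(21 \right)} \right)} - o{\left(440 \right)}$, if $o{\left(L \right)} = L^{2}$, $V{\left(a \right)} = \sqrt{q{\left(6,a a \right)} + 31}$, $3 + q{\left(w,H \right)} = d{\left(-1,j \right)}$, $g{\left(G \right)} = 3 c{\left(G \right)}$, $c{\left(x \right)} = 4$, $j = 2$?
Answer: $-193600 + 2 \sqrt{6} \approx -1.936 \cdot 10^{5}$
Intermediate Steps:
$g{\left(G \right)} = 12$ ($g{\left(G \right)} = 3 \cdot 4 = 12$)
$q{\left(w,H \right)} = -7$ ($q{\left(w,H \right)} = -3 - 4 = -7$)
$V{\left(a \right)} = 2 \sqrt{6}$ ($V{\left(a \right)} = \sqrt{-7 + 31} = \sqrt{24} = 2 \sqrt{6}$)
$V{\left(g{\left(21 \right)} \right)} - o{\left(440 \right)} = 2 \sqrt{6} - 440^{2} = 2 \sqrt{6} - 193600 = -193600 + 2 \sqrt{6}$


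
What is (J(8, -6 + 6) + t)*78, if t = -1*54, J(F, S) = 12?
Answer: -3276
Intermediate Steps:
t = -54
(J(8, -6 + 6) + t)*78 = (12 - 54)*78 = -42*78 = -3276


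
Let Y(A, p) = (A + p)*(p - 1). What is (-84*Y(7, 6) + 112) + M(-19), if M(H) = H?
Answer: -5367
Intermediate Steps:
Y(A, p) = (-1 + p)*(A + p) (Y(A, p) = (A + p)*(-1 + p) = (-1 + p)*(A + p))
(-84*Y(7, 6) + 112) + M(-19) = (-84*(6**2 - 1*7 - 1*6 + 7*6) + 112) - 19 = (-84*(36 - 7 - 6 + 42) + 112) - 19 = (-84*65 + 112) - 19 = (-5460 + 112) - 19 = -5348 - 19 = -5367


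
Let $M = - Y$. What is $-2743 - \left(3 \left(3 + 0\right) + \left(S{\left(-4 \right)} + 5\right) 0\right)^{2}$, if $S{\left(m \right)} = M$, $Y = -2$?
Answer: $-2824$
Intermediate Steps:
$M = 2$ ($M = \left(-1\right) \left(-2\right) = 2$)
$S{\left(m \right)} = 2$
$-2743 - \left(3 \left(3 + 0\right) + \left(S{\left(-4 \right)} + 5\right) 0\right)^{2} = -2743 - \left(3 \left(3 + 0\right) + \left(2 + 5\right) 0\right)^{2} = -2743 - \left(3 \cdot 3 + 7 \cdot 0\right)^{2} = -2743 - \left(9 + 0\right)^{2} = -2743 - 9^{2} = -2743 - 81 = -2824$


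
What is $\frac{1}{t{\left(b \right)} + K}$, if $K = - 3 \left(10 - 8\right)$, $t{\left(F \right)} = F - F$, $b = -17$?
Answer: $- \frac{1}{6} \approx -0.16667$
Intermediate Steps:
$t{\left(F \right)} = 0$
$K = -6$ ($K = \left(-3\right) 2 = -6$)
$\frac{1}{t{\left(b \right)} + K} = \frac{1}{0 - 6} = \frac{1}{-6} = - \frac{1}{6}$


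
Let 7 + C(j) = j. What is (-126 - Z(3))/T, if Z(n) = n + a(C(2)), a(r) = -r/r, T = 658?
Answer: -64/329 ≈ -0.19453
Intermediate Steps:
C(j) = -7 + j
a(r) = -1 (a(r) = -1*1 = -1)
Z(n) = -1 + n (Z(n) = n - 1 = -1 + n)
(-126 - Z(3))/T = (-126 - (-1 + 3))/658 = (-126 - 1*2)*(1/658) = (-126 - 2)*(1/658) = -128*1/658 = -64/329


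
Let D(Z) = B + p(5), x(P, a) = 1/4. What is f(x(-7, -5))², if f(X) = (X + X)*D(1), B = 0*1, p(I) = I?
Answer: 25/4 ≈ 6.2500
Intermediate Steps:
B = 0
x(P, a) = ¼
D(Z) = 5 (D(Z) = 0 + 5 = 5)
f(X) = 10*X (f(X) = (X + X)*5 = (2*X)*5 = 10*X)
f(x(-7, -5))² = (10*(¼))² = (5/2)² = 25/4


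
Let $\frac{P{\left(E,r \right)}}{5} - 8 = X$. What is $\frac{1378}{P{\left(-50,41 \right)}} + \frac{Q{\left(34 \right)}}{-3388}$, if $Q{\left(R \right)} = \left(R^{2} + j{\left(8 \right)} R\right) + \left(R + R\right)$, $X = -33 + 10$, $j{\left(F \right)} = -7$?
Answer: $- \frac{2371307}{127050} \approx -18.664$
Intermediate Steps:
$X = -23$
$P{\left(E,r \right)} = -75$ ($P{\left(E,r \right)} = 40 + 5 \left(-23\right) = 40 - 115 = -75$)
$Q{\left(R \right)} = R^{2} - 5 R$ ($Q{\left(R \right)} = \left(R^{2} - 7 R\right) + \left(R + R\right) = \left(R^{2} - 7 R\right) + 2 R = R^{2} - 5 R$)
$\frac{1378}{P{\left(-50,41 \right)}} + \frac{Q{\left(34 \right)}}{-3388} = \frac{1378}{-75} + \frac{34 \left(-5 + 34\right)}{-3388} = 1378 \left(- \frac{1}{75}\right) + 34 \cdot 29 \left(- \frac{1}{3388}\right) = - \frac{1378}{75} + 986 \left(- \frac{1}{3388}\right) = - \frac{1378}{75} - \frac{493}{1694} = - \frac{2371307}{127050}$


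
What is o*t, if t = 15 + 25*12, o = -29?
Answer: -9135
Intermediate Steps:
t = 315 (t = 15 + 300 = 315)
o*t = -29*315 = -9135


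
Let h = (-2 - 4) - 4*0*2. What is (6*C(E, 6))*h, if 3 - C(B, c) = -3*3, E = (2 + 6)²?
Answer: -432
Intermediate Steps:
E = 64 (E = 8² = 64)
C(B, c) = 12 (C(B, c) = 3 - (-3)*3 = 3 - 1*(-9) = 3 + 9 = 12)
h = -6 (h = -6 + 0*2 = -6 + 0 = -6)
(6*C(E, 6))*h = (6*12)*(-6) = 72*(-6) = -432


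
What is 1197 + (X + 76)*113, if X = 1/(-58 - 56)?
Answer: 1115377/114 ≈ 9784.0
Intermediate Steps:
X = -1/114 (X = 1/(-114) = -1/114 ≈ -0.0087719)
1197 + (X + 76)*113 = 1197 + (-1/114 + 76)*113 = 1197 + (8663/114)*113 = 1197 + 978919/114 = 1115377/114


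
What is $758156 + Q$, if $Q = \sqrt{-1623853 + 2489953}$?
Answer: $758156 + 10 \sqrt{8661} \approx 7.5909 \cdot 10^{5}$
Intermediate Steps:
$Q = 10 \sqrt{8661}$ ($Q = \sqrt{866100} = 10 \sqrt{8661} \approx 930.64$)
$758156 + Q = 758156 + 10 \sqrt{8661}$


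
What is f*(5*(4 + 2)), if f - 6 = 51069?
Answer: 1532250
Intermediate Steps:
f = 51075 (f = 6 + 51069 = 51075)
f*(5*(4 + 2)) = 51075*(5*(4 + 2)) = 51075*(5*6) = 51075*30 = 1532250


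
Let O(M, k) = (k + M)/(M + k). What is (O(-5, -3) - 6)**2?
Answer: 25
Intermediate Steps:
O(M, k) = 1 (O(M, k) = (M + k)/(M + k) = 1)
(O(-5, -3) - 6)**2 = (1 - 6)**2 = (-5)**2 = 25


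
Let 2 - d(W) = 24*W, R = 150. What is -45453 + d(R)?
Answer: -49051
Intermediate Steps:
d(W) = 2 - 24*W
-45453 + d(R) = -45453 + (2 - 24*150) = -45453 + (2 - 3600) = -45453 - 3598 = -49051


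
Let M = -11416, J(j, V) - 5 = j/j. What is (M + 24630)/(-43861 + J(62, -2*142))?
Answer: -13214/43855 ≈ -0.30131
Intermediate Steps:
J(j, V) = 6 (J(j, V) = 5 + j/j = 5 + 1 = 6)
(M + 24630)/(-43861 + J(62, -2*142)) = (-11416 + 24630)/(-43861 + 6) = 13214/(-43855) = 13214*(-1/43855) = -13214/43855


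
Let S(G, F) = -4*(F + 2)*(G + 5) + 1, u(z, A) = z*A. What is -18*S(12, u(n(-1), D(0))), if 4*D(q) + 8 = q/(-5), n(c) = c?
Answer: 4878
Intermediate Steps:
D(q) = -2 - q/20 (D(q) = -2 + (q/(-5))/4 = -2 + (q*(-⅕))/4 = -2 + (-q/5)/4 = -2 - q/20)
u(z, A) = A*z
S(G, F) = 1 - 4*(2 + F)*(5 + G) (S(G, F) = -4*(2 + F)*(5 + G) + 1 = 1 - 4*(2 + F)*(5 + G))
-18*S(12, u(n(-1), D(0))) = -18*(-39 - 20*(-2 - 1/20*0)*(-1) - 8*12 - 4*(-2 - 1/20*0)*(-1)*12) = -18*(-39 - 20*(-2 + 0)*(-1) - 96 - 4*(-2 + 0)*(-1)*12) = -18*(-39 - (-40)*(-1) - 96 - 4*(-2*(-1))*12) = -18*(-39 - 20*2 - 96 - 4*2*12) = -18*(-39 - 40 - 96 - 96) = -18*(-271) = 4878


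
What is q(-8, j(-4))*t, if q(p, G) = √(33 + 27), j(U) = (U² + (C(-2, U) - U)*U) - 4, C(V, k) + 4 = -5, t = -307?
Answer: -614*√15 ≈ -2378.0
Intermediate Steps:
C(V, k) = -9 (C(V, k) = -4 - 5 = -9)
j(U) = -4 + U² + U*(-9 - U) (j(U) = (U² + (-9 - U)*U) - 4 = (U² + U*(-9 - U)) - 4 = -4 + U² + U*(-9 - U))
q(p, G) = 2*√15 (q(p, G) = √60 = 2*√15)
q(-8, j(-4))*t = (2*√15)*(-307) = -614*√15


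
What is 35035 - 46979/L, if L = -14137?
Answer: 495336774/14137 ≈ 35038.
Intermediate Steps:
35035 - 46979/L = 35035 - 46979/(-14137) = 35035 - 46979*(-1)/14137 = 35035 - 1*(-46979/14137) = 35035 + 46979/14137 = 495336774/14137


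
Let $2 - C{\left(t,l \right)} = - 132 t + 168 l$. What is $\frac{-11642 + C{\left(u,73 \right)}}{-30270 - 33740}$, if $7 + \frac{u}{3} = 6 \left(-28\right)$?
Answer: $\frac{46602}{32005} \approx 1.4561$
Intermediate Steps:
$u = -525$ ($u = -21 + 3 \cdot 6 \left(-28\right) = -21 + 3 \left(-168\right) = -21 - 504 = -525$)
$C{\left(t,l \right)} = 2 - 168 l + 132 t$ ($C{\left(t,l \right)} = 2 - \left(- 132 t + 168 l\right) = 2 - 168 l + 132 t$)
$\frac{-11642 + C{\left(u,73 \right)}}{-30270 - 33740} = \frac{-11642 + \left(2 - 12264 + 132 \left(-525\right)\right)}{-30270 - 33740} = \frac{-11642 - 81562}{-64010} = \left(-11642 - 81562\right) \left(- \frac{1}{64010}\right) = \left(-93204\right) \left(- \frac{1}{64010}\right) = \frac{46602}{32005}$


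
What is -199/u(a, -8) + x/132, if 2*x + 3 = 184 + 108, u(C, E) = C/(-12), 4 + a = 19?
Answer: 211589/1320 ≈ 160.29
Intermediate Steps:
a = 15 (a = -4 + 19 = 15)
u(C, E) = -C/12 (u(C, E) = C*(-1/12) = -C/12)
x = 289/2 (x = -3/2 + (184 + 108)/2 = -3/2 + (½)*292 = -3/2 + 146 = 289/2 ≈ 144.50)
-199/u(a, -8) + x/132 = -199/((-1/12*15)) + (289/2)/132 = -199/(-5/4) + (289/2)*(1/132) = -199*(-⅘) + 289/264 = 796/5 + 289/264 = 211589/1320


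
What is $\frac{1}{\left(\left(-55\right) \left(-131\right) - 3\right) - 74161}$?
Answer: $- \frac{1}{66959} \approx -1.4935 \cdot 10^{-5}$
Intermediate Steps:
$\frac{1}{\left(\left(-55\right) \left(-131\right) - 3\right) - 74161} = \frac{1}{\left(7205 - 3\right) - 74161} = \frac{1}{7202 - 74161} = \frac{1}{-66959} = - \frac{1}{66959}$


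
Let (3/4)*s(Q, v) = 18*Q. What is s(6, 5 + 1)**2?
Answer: 20736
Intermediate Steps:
s(Q, v) = 24*Q (s(Q, v) = 4*(18*Q)/3 = 24*Q)
s(6, 5 + 1)**2 = (24*6)**2 = 144**2 = 20736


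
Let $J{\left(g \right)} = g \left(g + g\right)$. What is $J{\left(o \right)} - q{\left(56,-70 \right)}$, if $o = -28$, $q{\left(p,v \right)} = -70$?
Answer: $1638$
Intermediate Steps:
$J{\left(g \right)} = 2 g^{2}$ ($J{\left(g \right)} = g 2 g = 2 g^{2}$)
$J{\left(o \right)} - q{\left(56,-70 \right)} = 2 \left(-28\right)^{2} - -70 = 2 \cdot 784 + 70 = 1568 + 70 = 1638$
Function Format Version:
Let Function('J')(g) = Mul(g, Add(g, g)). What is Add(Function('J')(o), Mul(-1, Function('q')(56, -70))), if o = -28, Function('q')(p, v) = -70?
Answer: 1638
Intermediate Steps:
Function('J')(g) = Mul(2, Pow(g, 2)) (Function('J')(g) = Mul(g, Mul(2, g)) = Mul(2, Pow(g, 2)))
Add(Function('J')(o), Mul(-1, Function('q')(56, -70))) = Add(Mul(2, Pow(-28, 2)), Mul(-1, -70)) = Add(Mul(2, 784), 70) = Add(1568, 70) = 1638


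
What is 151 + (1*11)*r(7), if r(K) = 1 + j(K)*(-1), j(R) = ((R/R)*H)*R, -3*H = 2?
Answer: 640/3 ≈ 213.33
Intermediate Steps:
H = -⅔ (H = -⅓*2 = -⅔ ≈ -0.66667)
j(R) = -2*R/3 (j(R) = ((R/R)*(-⅔))*R = (1*(-⅔))*R = -2*R/3)
r(K) = 1 + 2*K/3 (r(K) = 1 - 2*K/3*(-1) = 1 + 2*K/3)
151 + (1*11)*r(7) = 151 + (1*11)*(1 + (⅔)*7) = 151 + 11*(1 + 14/3) = 151 + 11*(17/3) = 151 + 187/3 = 640/3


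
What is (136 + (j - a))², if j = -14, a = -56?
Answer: 31684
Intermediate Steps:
(136 + (j - a))² = (136 + (-14 - 1*(-56)))² = (136 + (-14 + 56))² = (136 + 42)² = 178² = 31684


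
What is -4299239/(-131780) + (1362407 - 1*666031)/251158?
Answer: 585778349021/16548800620 ≈ 35.397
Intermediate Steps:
-4299239/(-131780) + (1362407 - 1*666031)/251158 = -4299239*(-1/131780) + (1362407 - 666031)*(1/251158) = 4299239/131780 + 696376*(1/251158) = 4299239/131780 + 348188/125579 = 585778349021/16548800620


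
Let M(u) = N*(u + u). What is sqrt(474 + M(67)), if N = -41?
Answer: 2*I*sqrt(1255) ≈ 70.852*I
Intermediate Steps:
M(u) = -82*u (M(u) = -41*(u + u) = -82*u)
sqrt(474 + M(67)) = sqrt(474 - 82*67) = sqrt(474 - 5494) = sqrt(-5020) = 2*I*sqrt(1255)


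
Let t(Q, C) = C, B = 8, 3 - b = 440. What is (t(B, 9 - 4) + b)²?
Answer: 186624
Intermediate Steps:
b = -437 (b = 3 - 1*440 = 3 - 440 = -437)
(t(B, 9 - 4) + b)² = ((9 - 4) - 437)² = (5 - 437)² = (-432)² = 186624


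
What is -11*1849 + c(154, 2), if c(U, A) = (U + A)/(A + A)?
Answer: -20300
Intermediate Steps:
c(U, A) = (A + U)/(2*A) (c(U, A) = (A + U)/((2*A)) = (A + U)*(1/(2*A)) = (A + U)/(2*A))
-11*1849 + c(154, 2) = -11*1849 + (½)*(2 + 154)/2 = -20339 + (½)*(½)*156 = -20339 + 39 = -20300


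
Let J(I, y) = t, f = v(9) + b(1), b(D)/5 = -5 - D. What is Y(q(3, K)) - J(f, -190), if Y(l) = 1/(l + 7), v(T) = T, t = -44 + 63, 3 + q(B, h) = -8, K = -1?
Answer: -77/4 ≈ -19.250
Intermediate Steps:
q(B, h) = -11 (q(B, h) = -3 - 8 = -11)
t = 19
b(D) = -25 - 5*D (b(D) = 5*(-5 - D) = -25 - 5*D)
Y(l) = 1/(7 + l)
f = -21 (f = 9 + (-25 - 5*1) = 9 + (-25 - 5) = 9 - 30 = -21)
J(I, y) = 19
Y(q(3, K)) - J(f, -190) = 1/(7 - 11) - 1*19 = 1/(-4) - 19 = -1/4 - 19 = -77/4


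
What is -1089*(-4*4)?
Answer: 17424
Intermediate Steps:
-1089*(-4*4) = -1089*(-16) = -121*(-144) = 17424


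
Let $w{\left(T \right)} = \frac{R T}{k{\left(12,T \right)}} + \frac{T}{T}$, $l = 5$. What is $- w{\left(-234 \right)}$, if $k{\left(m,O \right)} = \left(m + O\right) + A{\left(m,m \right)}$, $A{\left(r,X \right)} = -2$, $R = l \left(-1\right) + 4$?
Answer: $\frac{5}{112} \approx 0.044643$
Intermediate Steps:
$R = -1$ ($R = 5 \left(-1\right) + 4 = -5 + 4 = -1$)
$k{\left(m,O \right)} = -2 + O + m$ ($k{\left(m,O \right)} = \left(m + O\right) - 2 = \left(O + m\right) - 2 = -2 + O + m$)
$w{\left(T \right)} = 1 - \frac{T}{10 + T}$ ($w{\left(T \right)} = \frac{\left(-1\right) T}{-2 + T + 12} + \frac{T}{T} = \frac{\left(-1\right) T}{10 + T} + 1 = - \frac{T}{10 + T} + 1 = 1 - \frac{T}{10 + T}$)
$- w{\left(-234 \right)} = - \frac{10}{10 - 234} = - \frac{10}{-224} = - \frac{10 \left(-1\right)}{224} = \left(-1\right) \left(- \frac{5}{112}\right) = \frac{5}{112}$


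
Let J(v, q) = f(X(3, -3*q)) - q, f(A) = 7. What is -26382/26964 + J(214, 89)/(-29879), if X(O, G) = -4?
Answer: -131009455/134276226 ≈ -0.97567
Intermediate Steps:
J(v, q) = 7 - q
-26382/26964 + J(214, 89)/(-29879) = -26382/26964 + (7 - 1*89)/(-29879) = -26382*1/26964 + (7 - 89)*(-1/29879) = -4397/4494 - 82*(-1/29879) = -4397/4494 + 82/29879 = -131009455/134276226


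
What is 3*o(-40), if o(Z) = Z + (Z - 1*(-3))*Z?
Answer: 4320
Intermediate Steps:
o(Z) = Z + Z*(3 + Z) (o(Z) = Z + (Z + 3)*Z = Z + (3 + Z)*Z = Z + Z*(3 + Z))
3*o(-40) = 3*(-40*(4 - 40)) = 3*(-40*(-36)) = 3*1440 = 4320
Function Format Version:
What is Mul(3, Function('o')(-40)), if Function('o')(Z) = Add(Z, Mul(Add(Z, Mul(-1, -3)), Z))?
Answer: 4320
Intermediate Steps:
Function('o')(Z) = Add(Z, Mul(Z, Add(3, Z))) (Function('o')(Z) = Add(Z, Mul(Add(Z, 3), Z)) = Add(Z, Mul(Add(3, Z), Z)) = Add(Z, Mul(Z, Add(3, Z))))
Mul(3, Function('o')(-40)) = Mul(3, Mul(-40, Add(4, -40))) = Mul(3, Mul(-40, -36)) = Mul(3, 1440) = 4320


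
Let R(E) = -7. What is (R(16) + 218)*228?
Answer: 48108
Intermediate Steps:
(R(16) + 218)*228 = (-7 + 218)*228 = 211*228 = 48108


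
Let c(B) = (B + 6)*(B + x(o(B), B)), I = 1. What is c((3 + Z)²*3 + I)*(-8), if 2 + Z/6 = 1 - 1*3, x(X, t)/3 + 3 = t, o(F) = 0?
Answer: -56253680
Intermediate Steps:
x(X, t) = -9 + 3*t
Z = -24 (Z = -12 + 6*(1 - 1*3) = -12 + 6*(1 - 3) = -12 + 6*(-2) = -12 - 12 = -24)
c(B) = (-9 + 4*B)*(6 + B) (c(B) = (B + 6)*(B + (-9 + 3*B)) = (6 + B)*(-9 + 4*B) = (-9 + 4*B)*(6 + B))
c((3 + Z)²*3 + I)*(-8) = (-54 + 4*((3 - 24)²*3 + 1)² + 15*((3 - 24)²*3 + 1))*(-8) = (-54 + 4*((-21)²*3 + 1)² + 15*((-21)²*3 + 1))*(-8) = (-54 + 4*(441*3 + 1)² + 15*(441*3 + 1))*(-8) = (-54 + 4*(1323 + 1)² + 15*(1323 + 1))*(-8) = (-54 + 4*1324² + 15*1324)*(-8) = (-54 + 4*1752976 + 19860)*(-8) = (-54 + 7011904 + 19860)*(-8) = 7031710*(-8) = -56253680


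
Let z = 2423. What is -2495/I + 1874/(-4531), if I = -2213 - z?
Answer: 2616981/21005716 ≈ 0.12458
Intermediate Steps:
I = -4636 (I = -2213 - 1*2423 = -2213 - 2423 = -4636)
-2495/I + 1874/(-4531) = -2495/(-4636) + 1874/(-4531) = -2495*(-1/4636) + 1874*(-1/4531) = 2495/4636 - 1874/4531 = 2616981/21005716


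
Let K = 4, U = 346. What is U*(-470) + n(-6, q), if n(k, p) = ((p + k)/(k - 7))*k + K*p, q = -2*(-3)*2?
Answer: -2113400/13 ≈ -1.6257e+5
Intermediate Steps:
q = 12 (q = 6*2 = 12)
n(k, p) = 4*p + k*(k + p)/(-7 + k) (n(k, p) = ((p + k)/(k - 7))*k + 4*p = ((k + p)/(-7 + k))*k + 4*p = k*(k + p)/(-7 + k) + 4*p = 4*p + k*(k + p)/(-7 + k))
U*(-470) + n(-6, q) = 346*(-470) + ((-6)² - 28*12 + 5*(-6)*12)/(-7 - 6) = -162620 + (36 - 336 - 360)/(-13) = -162620 - 1/13*(-660) = -162620 + 660/13 = -2113400/13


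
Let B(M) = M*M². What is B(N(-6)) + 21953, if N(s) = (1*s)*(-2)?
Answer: 23681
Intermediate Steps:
N(s) = -2*s (N(s) = s*(-2) = -2*s)
B(M) = M³
B(N(-6)) + 21953 = (-2*(-6))³ + 21953 = 12³ + 21953 = 1728 + 21953 = 23681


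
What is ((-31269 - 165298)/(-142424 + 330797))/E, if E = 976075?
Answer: -196567/183866175975 ≈ -1.0691e-6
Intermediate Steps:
((-31269 - 165298)/(-142424 + 330797))/E = ((-31269 - 165298)/(-142424 + 330797))/976075 = -196567/188373*(1/976075) = -196567*1/188373*(1/976075) = -196567/188373*1/976075 = -196567/183866175975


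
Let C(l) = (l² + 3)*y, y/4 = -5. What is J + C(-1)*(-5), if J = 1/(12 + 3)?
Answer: 6001/15 ≈ 400.07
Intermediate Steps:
y = -20 (y = 4*(-5) = -20)
J = 1/15 ≈ 0.066667
C(l) = -60 - 20*l² (C(l) = (l² + 3)*(-20) = (3 + l²)*(-20) = -60 - 20*l²)
J + C(-1)*(-5) = 1/15 + (-60 - 20*(-1)²)*(-5) = 1/15 + (-60 - 20*1)*(-5) = 1/15 + (-60 - 20)*(-5) = 1/15 - 80*(-5) = 1/15 + 400 = 6001/15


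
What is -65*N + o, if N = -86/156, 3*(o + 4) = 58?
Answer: 307/6 ≈ 51.167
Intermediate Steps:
o = 46/3 (o = -4 + (1/3)*58 = -4 + 58/3 = 46/3 ≈ 15.333)
N = -43/78 (N = -86*1/156 = -43/78 ≈ -0.55128)
-65*N + o = -65*(-43/78) + 46/3 = 215/6 + 46/3 = 307/6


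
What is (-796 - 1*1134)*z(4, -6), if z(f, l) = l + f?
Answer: 3860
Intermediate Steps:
z(f, l) = f + l
(-796 - 1*1134)*z(4, -6) = (-796 - 1*1134)*(4 - 6) = (-796 - 1134)*(-2) = -1930*(-2) = 3860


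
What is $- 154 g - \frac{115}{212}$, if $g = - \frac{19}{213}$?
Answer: $\frac{595817}{45156} \approx 13.195$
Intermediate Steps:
$g = - \frac{19}{213}$ ($g = \left(-19\right) \frac{1}{213} = - \frac{19}{213} \approx -0.089202$)
$- 154 g - \frac{115}{212} = \left(-154\right) \left(- \frac{19}{213}\right) - \frac{115}{212} = \frac{2926}{213} - \frac{115}{212} = \frac{595817}{45156}$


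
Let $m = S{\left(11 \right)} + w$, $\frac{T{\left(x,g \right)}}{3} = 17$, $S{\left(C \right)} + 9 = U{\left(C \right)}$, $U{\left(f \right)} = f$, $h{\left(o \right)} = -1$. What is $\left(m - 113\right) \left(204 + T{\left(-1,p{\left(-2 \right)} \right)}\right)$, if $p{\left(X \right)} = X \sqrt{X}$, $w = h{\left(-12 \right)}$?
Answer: $-28560$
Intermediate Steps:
$w = -1$
$p{\left(X \right)} = X^{\frac{3}{2}}$
$S{\left(C \right)} = -9 + C$
$T{\left(x,g \right)} = 51$ ($T{\left(x,g \right)} = 3 \cdot 17 = 51$)
$m = 1$ ($m = \left(-9 + 11\right) - 1 = 2 - 1 = 1$)
$\left(m - 113\right) \left(204 + T{\left(-1,p{\left(-2 \right)} \right)}\right) = \left(1 - 113\right) \left(204 + 51\right) = \left(-112\right) 255 = -28560$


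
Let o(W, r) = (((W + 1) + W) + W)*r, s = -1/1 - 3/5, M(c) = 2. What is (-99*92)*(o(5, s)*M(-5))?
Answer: 2331648/5 ≈ 4.6633e+5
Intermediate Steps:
s = -8/5 (s = -1*1 - 3*⅕ = -1 - ⅗ = -8/5 ≈ -1.6000)
o(W, r) = r*(1 + 3*W) (o(W, r) = (((1 + W) + W) + W)*r = ((1 + 2*W) + W)*r = (1 + 3*W)*r = r*(1 + 3*W))
(-99*92)*(o(5, s)*M(-5)) = (-99*92)*(-8*(1 + 3*5)/5*2) = -9108*(-8*(1 + 15)/5)*2 = -9108*(-8/5*16)*2 = -(-1165824)*2/5 = -9108*(-256/5) = 2331648/5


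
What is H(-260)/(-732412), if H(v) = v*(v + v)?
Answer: -33800/183103 ≈ -0.18460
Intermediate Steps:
H(v) = 2*v² (H(v) = v*(2*v) = 2*v²)
H(-260)/(-732412) = (2*(-260)²)/(-732412) = (2*67600)*(-1/732412) = 135200*(-1/732412) = -33800/183103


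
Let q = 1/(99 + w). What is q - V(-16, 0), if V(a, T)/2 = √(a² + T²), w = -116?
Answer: -545/17 ≈ -32.059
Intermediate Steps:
V(a, T) = 2*√(T² + a²) (V(a, T) = 2*√(a² + T²) = 2*√(T² + a²))
q = -1/17 (q = 1/(99 - 116) = 1/(-17) = -1/17 ≈ -0.058824)
q - V(-16, 0) = -1/17 - 2*√(0² + (-16)²) = -1/17 - 2*√(0 + 256) = -1/17 - 2*√256 = -1/17 - 2*16 = -1/17 - 1*32 = -1/17 - 32 = -545/17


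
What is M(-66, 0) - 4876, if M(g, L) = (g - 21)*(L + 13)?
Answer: -6007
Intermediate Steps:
M(g, L) = (-21 + g)*(13 + L)
M(-66, 0) - 4876 = (-273 - 21*0 + 13*(-66) + 0*(-66)) - 4876 = (-273 + 0 - 858 + 0) - 4876 = -1131 - 4876 = -6007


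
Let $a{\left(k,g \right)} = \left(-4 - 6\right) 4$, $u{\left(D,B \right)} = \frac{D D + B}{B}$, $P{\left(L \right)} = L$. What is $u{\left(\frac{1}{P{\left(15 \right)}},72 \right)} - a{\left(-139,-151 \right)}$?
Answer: $\frac{664201}{16200} \approx 41.0$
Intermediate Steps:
$u{\left(D,B \right)} = \frac{B + D^{2}}{B}$ ($u{\left(D,B \right)} = \frac{D^{2} + B}{B} = \frac{B + D^{2}}{B}$)
$a{\left(k,g \right)} = -40$ ($a{\left(k,g \right)} = \left(-10\right) 4 = -40$)
$u{\left(\frac{1}{P{\left(15 \right)}},72 \right)} - a{\left(-139,-151 \right)} = \frac{72 + \left(\frac{1}{15}\right)^{2}}{72} - -40 = \frac{72 + \left(\frac{1}{15}\right)^{2}}{72} + 40 = \frac{72 + \frac{1}{225}}{72} + 40 = \frac{1}{72} \cdot \frac{16201}{225} + 40 = \frac{16201}{16200} + 40 = \frac{664201}{16200}$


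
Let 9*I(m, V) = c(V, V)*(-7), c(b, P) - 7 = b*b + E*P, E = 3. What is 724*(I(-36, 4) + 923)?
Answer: 5836888/9 ≈ 6.4854e+5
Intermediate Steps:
c(b, P) = 7 + b² + 3*P (c(b, P) = 7 + (b*b + 3*P) = 7 + (b² + 3*P) = 7 + b² + 3*P)
I(m, V) = -49/9 - 7*V/3 - 7*V²/9 (I(m, V) = ((7 + V² + 3*V)*(-7))/9 = (-49 - 21*V - 7*V²)/9 = -49/9 - 7*V/3 - 7*V²/9)
724*(I(-36, 4) + 923) = 724*((-49/9 - 7/3*4 - 7/9*4²) + 923) = 724*((-49/9 - 28/3 - 7/9*16) + 923) = 724*((-49/9 - 28/3 - 112/9) + 923) = 724*(-245/9 + 923) = 724*(8062/9) = 5836888/9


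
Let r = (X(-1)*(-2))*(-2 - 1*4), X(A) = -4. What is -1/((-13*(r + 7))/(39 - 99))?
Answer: 60/533 ≈ 0.11257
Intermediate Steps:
r = -48 (r = (-4*(-2))*(-2 - 1*4) = 8*(-2 - 4) = 8*(-6) = -48)
-1/((-13*(r + 7))/(39 - 99)) = -1/((-13*(-48 + 7))/(39 - 99)) = -1/((-13*(-41))/(-60)) = -1/((-1/60*533)) = -1/(-533/60) = -1*(-60/533) = 60/533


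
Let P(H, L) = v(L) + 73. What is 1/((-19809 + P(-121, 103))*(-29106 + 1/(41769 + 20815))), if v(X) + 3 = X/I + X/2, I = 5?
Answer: 625840/358246331253107 ≈ 1.7470e-9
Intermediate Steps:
v(X) = -3 + 7*X/10 (v(X) = -3 + (X/5 + X/2) = -3 + 7*X/10)
P(H, L) = 70 + 7*L/10 (P(H, L) = (-3 + 7*L/10) + 73 = 70 + 7*L/10)
1/((-19809 + P(-121, 103))*(-29106 + 1/(41769 + 20815))) = 1/((-19809 + (70 + (7/10)*103))*(-29106 + 1/(41769 + 20815))) = 1/((-19809 + (70 + 721/10))*(-29106 + 1/62584)) = 1/((-19809 + 1421/10)*(-29106 + 1/62584)) = 1/(-196669/10*(-1821569903/62584)) = 1/(358246331253107/625840) = 625840/358246331253107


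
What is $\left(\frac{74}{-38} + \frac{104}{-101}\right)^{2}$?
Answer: $\frac{32638369}{3682561} \approx 8.8629$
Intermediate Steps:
$\left(\frac{74}{-38} + \frac{104}{-101}\right)^{2} = \left(74 \left(- \frac{1}{38}\right) + 104 \left(- \frac{1}{101}\right)\right)^{2} = \left(- \frac{37}{19} - \frac{104}{101}\right)^{2} = \left(- \frac{5713}{1919}\right)^{2} = \frac{32638369}{3682561}$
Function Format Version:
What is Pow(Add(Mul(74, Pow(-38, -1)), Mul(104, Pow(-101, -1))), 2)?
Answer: Rational(32638369, 3682561) ≈ 8.8629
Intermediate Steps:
Pow(Add(Mul(74, Pow(-38, -1)), Mul(104, Pow(-101, -1))), 2) = Pow(Add(Mul(74, Rational(-1, 38)), Mul(104, Rational(-1, 101))), 2) = Pow(Add(Rational(-37, 19), Rational(-104, 101)), 2) = Pow(Rational(-5713, 1919), 2) = Rational(32638369, 3682561)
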